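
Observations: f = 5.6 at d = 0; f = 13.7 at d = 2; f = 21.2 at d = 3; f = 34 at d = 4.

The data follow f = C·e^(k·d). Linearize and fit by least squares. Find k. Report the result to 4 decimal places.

k = 0.4493

With ln fᵢ as the transformed response and dᵢ as the regressor:
XᵀX = [[29.0000, 9.0000]; [9.0000, 4]], rhs = [28.5022, 10.9205]ᵀ  (here Σd = 9.0000, Σ(d)² = 29.0000, Σln f = 10.9205, Σd·ln f = 28.5022).
Solving (det = 35.0000): k = 0.44926, ln C = 1.71929.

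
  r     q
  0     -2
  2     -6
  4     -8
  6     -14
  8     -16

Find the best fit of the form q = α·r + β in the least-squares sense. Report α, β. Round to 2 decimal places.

Forming MᵀM = [[120, 20]; [20, 5]] and Mᵀq = [-256, -46]ᵀ gives MᵀM·[α, β]ᵀ = Mᵀq.
Eliminating β: 5·(row 1) − 20·(row 2) gives 200·α = 5·(-256) − 20·(-46) = -360, so α = -9/5.
Then β = ((-46) − 20·(-9/5))/5 = -2.

α = -1.80, β = -2.00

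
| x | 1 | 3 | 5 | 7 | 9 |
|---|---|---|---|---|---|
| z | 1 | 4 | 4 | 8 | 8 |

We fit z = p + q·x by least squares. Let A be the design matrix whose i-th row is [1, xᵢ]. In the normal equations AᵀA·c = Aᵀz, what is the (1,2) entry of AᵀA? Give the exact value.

Row 1 ↔ basis 1, column 2 ↔ basis x, so (AᵀA)_{1,2} = Σᵢ x = (1)·(1) + (1)·(3) + (1)·(5) + (1)·(7) + (1)·(9) = 25.

25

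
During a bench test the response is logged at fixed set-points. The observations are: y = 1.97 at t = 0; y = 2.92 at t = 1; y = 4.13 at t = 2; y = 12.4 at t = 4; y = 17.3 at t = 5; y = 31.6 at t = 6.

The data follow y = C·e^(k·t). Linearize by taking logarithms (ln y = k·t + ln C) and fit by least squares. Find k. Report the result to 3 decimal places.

Linearized form: ln y = k·t + ln C. From the 6 transformed points,
Over the data: Σt = 18.0000, Σ(t)² = 82.0000, Σln y = 11.9895, Σt·ln y = 48.9514.
Normal system: [[82.0000, 18.0000]; [18.0000, 6]]·[k, ln C]ᵀ = [48.9514, 11.9895]ᵀ.
Solving (det = 168.0000): k = 0.46368, ln C = 0.60720.

k = 0.464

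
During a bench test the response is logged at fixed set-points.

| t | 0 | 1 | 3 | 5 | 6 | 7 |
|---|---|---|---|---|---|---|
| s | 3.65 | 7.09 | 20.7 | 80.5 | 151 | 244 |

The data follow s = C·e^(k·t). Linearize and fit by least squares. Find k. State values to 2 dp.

k = 0.61

Linearized form: ln s = k·t + ln C. From the 6 transformed points,
Σt = 22.0000, Σ(t)² = 120.0000, Σln s = 21.1863, Σt·ln s = 101.5742.
Equations: 120.0000·k + 22.0000·ln C = 101.5742;  22.0000·k + 6·ln C = 21.1863.
Solving (det = 236.0000): k = 0.60741, ln C = 1.30389.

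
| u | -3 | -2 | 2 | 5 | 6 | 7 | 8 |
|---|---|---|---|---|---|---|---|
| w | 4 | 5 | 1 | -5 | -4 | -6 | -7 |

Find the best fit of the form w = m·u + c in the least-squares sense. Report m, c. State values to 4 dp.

m = -1.1052, c = 1.9171

MᵀM·[m, c]ᵀ = Mᵀw reads: 191·m + 23·c = -167;  23·m + 7·c = -12.
(Σu·u = 191, Σu = 23, Σ1 = 7, Σu·w = -167, Σw = -12.)
Δ = 191·7 − 23² = 808.
m = ((-167)·7 − 23·(-12))/808 = -893/808; c = (191·(-12) − 23·(-167))/808 = 1549/808.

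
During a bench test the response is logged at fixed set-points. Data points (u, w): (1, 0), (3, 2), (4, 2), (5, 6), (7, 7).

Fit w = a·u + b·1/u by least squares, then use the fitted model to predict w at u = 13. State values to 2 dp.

ŵ = 12.84

From the data, Σu·u = 100, Σu·1/u = 5, Σ1/u·1/u = 217681/176400.
Right-hand side: Σu·w = 93, Σ1/u·w = 101/30.
So XᵀX·[a, b]ᵀ = Xᵀw: [[100, 5]; [5, 217681/176400]]·[a, b]ᵀ = [93, 101/30]ᵀ.
Eliminating b: (217681/176400)·(row 1) − 5·(row 2) gives (173581/1764)·a = (217681/176400)·93 − 5·(101/30) = 1919437/19600, so a = 17274933/17358100.
Then b = ((101/30) − 5·(17274933/17358100))/(217681/176400) = -226380/173581.
At u = 13: ŵ = (17274933/17358100)·(13) + (-226380/173581)·(1/13) = 2896825677/225655300.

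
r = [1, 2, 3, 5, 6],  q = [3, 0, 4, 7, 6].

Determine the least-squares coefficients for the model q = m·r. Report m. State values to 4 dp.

Sums needed: Σr·r = 75.
Moment sums: Σr·q = 86.
Normal equations: [[75]]·[m]ᵀ = [86]ᵀ.
Hence m = 86 / 75 ≈ 1.14667.

m = 1.1467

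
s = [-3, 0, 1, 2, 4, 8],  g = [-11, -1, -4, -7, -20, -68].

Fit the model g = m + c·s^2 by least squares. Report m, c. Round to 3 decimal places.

Setting ∂/∂m … = 0 gives: 6·m + 94·c = -111;  94·m + 4450·c = -4803.
Determinant 6·4450 − 94² = 17864.
m = ((-111)·4450 − 94·(-4803))/17864 = -10617/4466; c = (6·(-4803) − 94·(-111))/17864 = -2298/2233.

m = -2.377, c = -1.029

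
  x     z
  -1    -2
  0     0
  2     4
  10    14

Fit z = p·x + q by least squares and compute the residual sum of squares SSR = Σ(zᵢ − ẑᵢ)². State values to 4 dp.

Normal-equation sums: Σx·x = 105, Σx = 11, Σ1 = 4.
And Σx·z = 150, Σz = 16.
AᵀA·[p, q]ᵀ = Aᵀz becomes [[105, 11]; [11, 4]]·[p, q]ᵀ = [150, 16]ᵀ.
Δ = 105·4 − 11² = 299.
p = (150·4 − 11·16)/299 = 424/299; q = (105·16 − 11·150)/299 = 30/299.
Residuals: -204/299, -30/299, 318/299, -84/299; SSR = 504/299.

SSR = 1.6856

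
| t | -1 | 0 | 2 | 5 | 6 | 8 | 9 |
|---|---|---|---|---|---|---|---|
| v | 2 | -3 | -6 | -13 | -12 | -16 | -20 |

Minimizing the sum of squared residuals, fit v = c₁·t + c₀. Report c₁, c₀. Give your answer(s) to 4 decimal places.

c₁ = -1.9513, c₀ = -1.6305

Sums needed: Σt·t = 211, Σt = 29, Σ1 = 7.
For Aᵀv: Σt·v = -459, Σv = -68.
AᵀA·[c₁, c₀]ᵀ = Aᵀv becomes [[211, 29]; [29, 7]]·[c₁, c₀]ᵀ = [-459, -68]ᵀ.
Eliminating c₀: 7·(row 1) − 29·(row 2) gives 636·c₁ = 7·(-459) − 29·(-68) = -1241, so c₁ = -1241/636.
Then c₀ = ((-68) − 29·(-1241/636))/7 = -1037/636.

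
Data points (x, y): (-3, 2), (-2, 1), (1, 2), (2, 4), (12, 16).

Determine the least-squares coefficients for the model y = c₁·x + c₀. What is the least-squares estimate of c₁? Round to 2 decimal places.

From the data, Σx·x = 162, Σx = 10, Σ1 = 5.
Right-hand side: Σx·y = 194, Σy = 25.
MᵀM·[c₁, c₀]ᵀ = Mᵀy becomes [[162, 10]; [10, 5]]·[c₁, c₀]ᵀ = [194, 25]ᵀ.
Eliminating c₀: 5·(row 1) − 10·(row 2) gives 710·c₁ = 5·194 − 10·25 = 720, so c₁ = 72/71.
Then c₀ = (25 − 10·(72/71))/5 = 211/71.

c₁ = 1.01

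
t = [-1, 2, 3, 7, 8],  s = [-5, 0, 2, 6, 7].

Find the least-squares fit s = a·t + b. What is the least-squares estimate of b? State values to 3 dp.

Normal-equation sums: Σt·t = 127, Σt = 19, Σ1 = 5.
Right-hand side: Σt·s = 109, Σs = 10.
So XᵀX·[a, b]ᵀ = Xᵀs: [[127, 19]; [19, 5]]·[a, b]ᵀ = [109, 10]ᵀ.
det = 127·5 − 19² = 274.
a = (109·5 − 19·10)/274 = 355/274; b = (127·10 − 19·109)/274 = -801/274.

b = -2.923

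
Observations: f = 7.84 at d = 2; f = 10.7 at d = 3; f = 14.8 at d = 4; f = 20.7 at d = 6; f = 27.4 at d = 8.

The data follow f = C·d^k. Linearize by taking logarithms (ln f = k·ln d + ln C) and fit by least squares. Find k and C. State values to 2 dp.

Let Y = ln f. Fitting Y = k·ln d + ln C by least squares:
Σln d = 7.0493, Σ(ln d)² = 11.1437, Σln f = 13.4648, Σln d·ln f = 20.0802.
Equations: 11.1437·k + 7.0493·ln C = 20.0802;  7.0493·k + 5·ln C = 13.4648.
Solving (det = 6.0265): k = 0.91006, ln C = 1.40991, so C = exp(1.40991) = 4.09558.

k = 0.91, C = 4.10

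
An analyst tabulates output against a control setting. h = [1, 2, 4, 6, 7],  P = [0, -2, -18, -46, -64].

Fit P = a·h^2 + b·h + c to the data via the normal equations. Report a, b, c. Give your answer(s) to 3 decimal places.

Forming XᵀX = [[3970, 632, 106]; [632, 106, 20]; [106, 20, 5]] and XᵀP = [-5088, -800, -130]ᵀ gives XᵀX·[a, b, c]ᵀ = XᵀP.
Row-reducing yields a = -230/147, b = 3340/1911, c = 114/637.

a = -1.565, b = 1.748, c = 0.179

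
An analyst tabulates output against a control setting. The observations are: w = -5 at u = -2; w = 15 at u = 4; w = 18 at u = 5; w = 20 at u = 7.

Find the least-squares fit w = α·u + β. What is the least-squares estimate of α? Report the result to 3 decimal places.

Entries of MᵀM: Σu·u = 94, Σu = 14, Σ1 = 4.
Right-hand side: Σu·w = 300, Σw = 48.
det = 94·4 − 14² = 180.
α = (300·4 − 14·48)/180 = 44/15; β = (94·48 − 14·300)/180 = 26/15.

α = 2.933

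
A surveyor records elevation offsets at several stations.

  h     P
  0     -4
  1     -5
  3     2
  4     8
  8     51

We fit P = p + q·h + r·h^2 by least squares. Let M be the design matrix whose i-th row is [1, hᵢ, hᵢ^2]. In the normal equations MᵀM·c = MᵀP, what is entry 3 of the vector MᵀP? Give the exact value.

3405

Entry 3 ↔ basis h^2, so (MᵀP)_{3} = Σᵢ (h^2)·Pᵢ = (0)·(-4) + (1)·(-5) + (9)·(2) + (16)·(8) + (64)·(51) = 3405.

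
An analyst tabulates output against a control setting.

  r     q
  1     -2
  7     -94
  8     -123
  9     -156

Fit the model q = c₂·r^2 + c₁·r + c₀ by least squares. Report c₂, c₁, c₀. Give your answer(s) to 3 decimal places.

c₂ = -1.959, c₁ = 0.341, c₀ = -0.382

Sums needed: Σr^2·r^2 = 13059, Σr^2·r = 1585, Σr^2 = 195, Σr·r = 195, Σr = 25, Σ1 = 4.
Right-hand side: Σr^2·q = -25116, Σr·q = -3048, Σq = -375.
So MᵀM·[c₂, c₁, c₀]ᵀ = Mᵀq: [[13059, 1585, 195]; [1585, 195, 25]; [195, 25, 4]]·[c₂, c₁, c₀]ᵀ = [-25116, -3048, -375]ᵀ.
Solving the 3×3 system (Gaussian elimination) gives c₂ = -1383/706, c₁ = 1203/3530, c₀ = -135/353.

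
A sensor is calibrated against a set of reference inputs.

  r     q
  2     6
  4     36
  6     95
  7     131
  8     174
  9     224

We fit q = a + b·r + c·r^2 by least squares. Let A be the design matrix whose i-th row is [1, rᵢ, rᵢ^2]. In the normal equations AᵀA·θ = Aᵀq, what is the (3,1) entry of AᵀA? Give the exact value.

Row 3 ↔ basis r^2, column 1 ↔ basis 1, so (AᵀA)_{3,1} = Σᵢ r^2 = (4)·(1) + (16)·(1) + (36)·(1) + (49)·(1) + (64)·(1) + (81)·(1) = 250.

250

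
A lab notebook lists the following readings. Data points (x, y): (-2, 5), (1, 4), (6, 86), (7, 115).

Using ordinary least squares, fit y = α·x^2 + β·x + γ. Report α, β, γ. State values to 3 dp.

AᵀA·[α, β, γ]ᵀ = Aᵀy reads: 3714·α + 552·β + 90·γ = 8755;  552·α + 90·β + 12·γ = 1315;  90·α + 12·β + 4·γ = 210.
(Σx^2·x^2 = 3714, Σx^2·x = 552, Σx^2 = 90, Σx·x = 90, Σx = 12, Σ1 = 4, Σx^2·y = 8755, Σx·y = 1315, Σy = 210.)
Solving the 3×3 system (Gaussian elimination) gives α = 4075/1947, β = 6835/3894, γ = 185/1298.

α = 2.093, β = 1.755, γ = 0.143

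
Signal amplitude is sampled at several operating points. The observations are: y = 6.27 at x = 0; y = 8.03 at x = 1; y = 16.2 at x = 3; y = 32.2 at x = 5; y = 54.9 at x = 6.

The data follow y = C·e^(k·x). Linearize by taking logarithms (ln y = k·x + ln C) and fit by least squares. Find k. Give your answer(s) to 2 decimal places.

Linearized form: ln y = k·x + ln C. From the 5 transformed points,
Sums: Σx = 15.0000, Σ(x)² = 71.0000, Σln y = 14.1815, Σx·ln y = 51.8311.
Normal system: [[71.0000, 15.0000]; [15.0000, 5]]·[k, ln C]ᵀ = [51.8311, 14.1815]ᵀ.
Slope k = (n·Σx·ln y − Σx·Σln y)/(n·Σ(x)² − (Σx)²) = (5·51.8311 − 15.0000·14.1815)/130.0000 = 0.35718; ln C = (Σln y − k·Σx)/n = 1.76474.

k = 0.36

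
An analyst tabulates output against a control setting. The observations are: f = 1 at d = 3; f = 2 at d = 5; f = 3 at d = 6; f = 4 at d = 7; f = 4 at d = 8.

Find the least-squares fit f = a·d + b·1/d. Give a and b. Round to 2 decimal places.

a = 0.56, b = -2.32

Sums needed: Σd·d = 183, Σd·1/d = 5, Σ1/d·1/d = 151649/705600.
And Σd·f = 91, Σ1/d·f = 242/105.
So XᵀX·[a, b]ᵀ = Xᵀf: [[183, 5]; [5, 151649/705600]]·[a, b]ᵀ = [91, 242/105]ᵀ.
Determinant 183·(151649/705600) − 5² = 3370589/235200.
a = (91·(151649/705600) − 5·(242/105))/(3370589/235200) = 5668859/10111767; b = (183·(242/105) − 5·91)/(3370589/235200) = -7815360/3370589.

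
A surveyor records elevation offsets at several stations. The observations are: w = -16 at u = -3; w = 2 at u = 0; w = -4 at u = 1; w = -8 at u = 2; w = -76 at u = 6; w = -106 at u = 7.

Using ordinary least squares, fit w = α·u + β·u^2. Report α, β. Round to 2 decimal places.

α = -0.63, β = -2.05

The normal equations are: 99·α + 541·β = -1170;  541·α + 3795·β = -8110.
(Σu·u = 99, Σu·u^2 = 541, Σu^2·u^2 = 3795, Σu·w = -1170, Σu^2·w = -8110.)
Eliminating β: 3795·(row 1) − 541·(row 2) gives 83024·α = 3795·(-1170) − 541·(-8110) = -52640, so α = -3290/5189.
Then β = ((-8110) − 541·(-3290/5189))/3795 = -10620/5189.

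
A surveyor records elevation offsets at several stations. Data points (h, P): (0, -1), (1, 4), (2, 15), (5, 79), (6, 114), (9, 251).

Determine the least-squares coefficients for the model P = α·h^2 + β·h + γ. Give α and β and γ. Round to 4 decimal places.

α = 2.9605, β = 1.2723, γ = -0.4098

Forming XᵀX = [[8499, 1079, 147]; [1079, 147, 23]; [147, 23, 6]] and XᵀP = [26474, 3372, 462]ᵀ gives XᵀX·[α, β, γ]ᵀ = XᵀP.
Row-reducing yields α = 198911/67188, β = 28495/22396, γ = -6884/16797.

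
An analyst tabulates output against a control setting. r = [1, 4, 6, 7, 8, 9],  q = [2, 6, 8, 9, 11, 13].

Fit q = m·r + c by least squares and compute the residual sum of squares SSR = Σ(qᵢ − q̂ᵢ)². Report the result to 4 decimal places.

The normal system MᵀM·[m, c]ᵀ = Mᵀq is [[247, 35]; [35, 6]]·[m, c]ᵀ = [342, 49]ᵀ.
Δ = 247·6 − 35² = 257.
m = (342·6 − 35·49)/257 = 337/257; c = (247·49 − 35·342)/257 = 133/257.
Residuals: 44/257, 61/257, -99/257, -179/257, -2/257, 175/257; SSR = 304/257.

SSR = 1.1829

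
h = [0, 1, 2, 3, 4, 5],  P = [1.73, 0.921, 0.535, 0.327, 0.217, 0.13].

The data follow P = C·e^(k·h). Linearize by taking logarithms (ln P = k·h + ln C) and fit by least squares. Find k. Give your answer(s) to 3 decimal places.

k = -0.508

With ln Pᵢ as the transformed response and hᵢ as the regressor:
XᵀX = [[55.0000, 15.0000]; [15.0000, 6]], rhs = [-20.9992, -4.8455]ᵀ  (here Σh = 15.0000, Σ(h)² = 55.0000, Σln P = -4.8455, Σh·ln P = -20.9992).
Δ = 55.0000·6 − (15.0000)² = 105.0000; k = (-20.9992·6 − 15.0000·-4.8455)/105.0000 = -0.50773, ln C = (55.0000·-4.8455 − 15.0000·-20.9992)/105.0000 = 0.46175.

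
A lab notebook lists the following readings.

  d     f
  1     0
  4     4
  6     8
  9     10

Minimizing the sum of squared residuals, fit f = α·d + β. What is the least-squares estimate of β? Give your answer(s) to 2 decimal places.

Setting ∂/∂α … = 0 gives: 134·α + 20·β = 154;  20·α + 4·β = 22.
(Σd·d = 134, Σd = 20, Σ1 = 4, Σd·f = 154, Σf = 22.)
Δ = 134·4 − 20² = 136.
α = (154·4 − 20·22)/136 = 22/17; β = (134·22 − 20·154)/136 = -33/34.

β = -0.97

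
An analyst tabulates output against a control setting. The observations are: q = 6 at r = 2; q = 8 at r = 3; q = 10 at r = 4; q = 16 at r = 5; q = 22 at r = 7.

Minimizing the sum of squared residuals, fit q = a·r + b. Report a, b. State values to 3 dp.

a = 3.351, b = -1.676

Forming MᵀM = [[103, 21]; [21, 5]] and Mᵀq = [310, 62]ᵀ gives MᵀM·[a, b]ᵀ = Mᵀq.
Eliminating b: 5·(row 1) − 21·(row 2) gives 74·a = 5·310 − 21·62 = 248, so a = 124/37.
Then b = (62 − 21·(124/37))/5 = -62/37.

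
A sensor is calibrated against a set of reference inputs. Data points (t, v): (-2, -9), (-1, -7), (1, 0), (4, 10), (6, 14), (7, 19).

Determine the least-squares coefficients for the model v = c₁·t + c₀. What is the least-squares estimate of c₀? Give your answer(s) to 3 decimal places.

c₀ = -3.216

Forming MᵀM = [[107, 15]; [15, 6]] and Mᵀv = [282, 27]ᵀ gives MᵀM·[c₁, c₀]ᵀ = Mᵀv.
Determinant 107·6 − 15² = 417.
c₁ = (282·6 − 15·27)/417 = 429/139; c₀ = (107·27 − 15·282)/417 = -447/139.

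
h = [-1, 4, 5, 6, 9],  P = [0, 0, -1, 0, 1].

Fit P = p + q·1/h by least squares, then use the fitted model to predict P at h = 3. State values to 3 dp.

From the data, Σ1 = 5, Σ1/h = -49/180, Σ1/h·1/h = 37021/32400.
Moment sums: ΣP = 0, Σ1/h·P = -4/45.
Normal equations: [[5, -49/180]; [-49/180, 37021/32400]]·[p, q]ᵀ = [0, -4/45]ᵀ.
Determinant 5·(37021/32400) − (-49/180)² = 11419/2025.
p = (0·(37021/32400) − (-49/180)·(-4/45))/(11419/2025) = -49/11419; q = (5·(-4/45) − (-49/180)·0)/(11419/2025) = -900/11419.
At h = 3: P̂ = (-49/11419)·(1) + (-900/11419)·(1/3) = -349/11419.

P̂ = -0.031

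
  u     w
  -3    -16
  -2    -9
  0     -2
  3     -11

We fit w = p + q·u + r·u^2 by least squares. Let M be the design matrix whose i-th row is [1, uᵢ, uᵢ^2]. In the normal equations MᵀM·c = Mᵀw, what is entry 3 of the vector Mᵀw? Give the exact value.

Entry 3 ↔ basis u^2, so (Mᵀw)_{3} = Σᵢ (u^2)·wᵢ = (9)·(-16) + (4)·(-9) + (0)·(-2) + (9)·(-11) = -279.

-279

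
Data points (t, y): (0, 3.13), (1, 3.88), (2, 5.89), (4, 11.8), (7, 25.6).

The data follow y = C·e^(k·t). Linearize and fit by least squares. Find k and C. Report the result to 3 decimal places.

Taking logs, ln y = k·t + ln C, so regress ln y on t.
Over the data: Σt = 14.0000, Σ(t)² = 70.0000, Σln y = 9.9808, Σt·ln y = 37.4729.
Normal system: [[70.0000, 14.0000]; [14.0000, 5]]·[k, ln C]ᵀ = [37.4729, 9.9808]ᵀ.
Δ = 70.0000·5 − (14.0000)² = 154.0000; k = (37.4729·5 − 14.0000·9.9808)/154.0000 = 0.30931, ln C = (70.0000·9.9808 − 14.0000·37.4729)/154.0000 = 1.13011, so C = exp(1.13011) = 3.09599.

k = 0.309, C = 3.096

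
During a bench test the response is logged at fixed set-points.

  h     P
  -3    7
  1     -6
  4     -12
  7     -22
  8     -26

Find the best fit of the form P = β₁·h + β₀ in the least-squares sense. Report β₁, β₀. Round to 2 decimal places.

β₁ = -2.91, β₀ = -1.90

With design matrix X, XᵀX = [[139, 17]; [17, 5]] and XᵀP = [-437, -59]ᵀ.
Δ = 139·5 − 17² = 406.
β₁ = ((-437)·5 − 17·(-59))/406 = -591/203; β₀ = (139·(-59) − 17·(-437))/406 = -386/203.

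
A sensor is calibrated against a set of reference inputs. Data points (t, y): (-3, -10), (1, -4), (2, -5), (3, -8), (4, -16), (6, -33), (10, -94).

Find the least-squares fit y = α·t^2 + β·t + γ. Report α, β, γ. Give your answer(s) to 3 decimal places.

From the data, Σt^2·t^2 = 11731, Σt^2·t = 1289, Σt^2 = 175, Σt·t = 175, Σt = 23, Σ1 = 7.
Right-hand side: Σt^2·y = -11030, Σt·y = -1210, Σy = -170.
AᵀA·[α, β, γ]ᵀ = Aᵀy becomes [[11731, 1289, 175]; [1289, 175, 23]; [175, 23, 7]]·[α, β, γ]ᵀ = [-11030, -1210, -170]ᵀ.
Inverting the 3×3 Gram matrix, [α, β, γ]ᵀ = [-40640/43089, 9530/43089, -61760/43089]ᵀ.

α = -0.943, β = 0.221, γ = -1.433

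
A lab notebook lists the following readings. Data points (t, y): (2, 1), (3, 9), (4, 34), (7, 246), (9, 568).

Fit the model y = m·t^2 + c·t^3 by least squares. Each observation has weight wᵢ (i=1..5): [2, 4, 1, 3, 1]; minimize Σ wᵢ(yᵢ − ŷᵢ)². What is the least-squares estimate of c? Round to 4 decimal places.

Setting ∂/∂m … = 0 gives: 14376·m + 111530·c = 83046;  111530·m + 891528·c = 670370.
(Σwᵢ·t^2·t^2 = 14376, Σwᵢ·t^2·t^3 = 111530, Σwᵢ·t^3·t^3 = 891528, Σwᵢ·t^2·y = 83046, Σwᵢ·t^3·y = 670370.)
Determinant 14376·891528 − 111530² = 377665628.
m = (83046·891528 − 111530·670370)/377665628 = -182132953/94416407; c = (14376·670370 − 111530·83046)/377665628 = 93779685/94416407.

c = 0.9933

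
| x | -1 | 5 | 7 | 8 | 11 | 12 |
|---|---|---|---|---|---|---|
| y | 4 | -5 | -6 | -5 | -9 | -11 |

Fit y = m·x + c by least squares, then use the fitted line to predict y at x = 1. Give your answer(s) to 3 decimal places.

ŷ = 1.103

Sums needed: Σx·x = 404, Σx = 42, Σ1 = 6.
Right-hand side: Σx·y = -342, Σy = -32.
So MᵀM·[m, c]ᵀ = Mᵀy: [[404, 42]; [42, 6]]·[m, c]ᵀ = [-342, -32]ᵀ.
Determinant 404·6 − 42² = 660.
m = ((-342)·6 − 42·(-32))/660 = -59/55; c = (404·(-32) − 42·(-342))/660 = 359/165.
At x = 1: ŷ = (-59/55)·(1) + (359/165)·(1) = 182/165.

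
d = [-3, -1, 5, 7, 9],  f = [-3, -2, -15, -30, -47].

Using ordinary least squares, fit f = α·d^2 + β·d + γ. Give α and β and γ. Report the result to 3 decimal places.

Normal-equation sums: Σd^2·d^2 = 9669, Σd^2·d = 1169, Σd^2 = 165, Σd·d = 165, Σd = 17, Σ1 = 5.
For Xᵀf: Σd^2·f = -5681, Σd·f = -697, Σf = -97.
Inverting the 3×3 Gram matrix, [α, β, γ]ᵀ = [-104/203, -211/406, -295/406]ᵀ.

α = -0.512, β = -0.520, γ = -0.727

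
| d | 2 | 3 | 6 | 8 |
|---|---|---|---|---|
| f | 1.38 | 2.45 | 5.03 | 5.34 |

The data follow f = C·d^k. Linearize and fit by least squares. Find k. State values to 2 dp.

k = 1.00

Let Y = ln f. Fitting Y = k·ln d + ln C by least squares:
Sums: Σln d = 5.6630, Σ(ln d)² = 9.2219, Σln f = 4.5088, Σln d·ln f = 7.5857.
Normal system: [[9.2219, 5.6630]; [5.6630, 4]]·[k, ln C]ᵀ = [7.5857, 4.5088]ᵀ.
Δ = 9.2219·4 − (5.6630)² = 4.8184; k = (7.5857·4 − 5.6630·4.5088)/4.8184 = 0.99815, ln C = (9.2219·4.5088 − 5.6630·7.5857)/4.8184 = -0.28591.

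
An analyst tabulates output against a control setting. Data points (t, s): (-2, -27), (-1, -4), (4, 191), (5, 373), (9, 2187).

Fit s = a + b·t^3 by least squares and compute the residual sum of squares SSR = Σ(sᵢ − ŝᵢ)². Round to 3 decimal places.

SSR = 2.693

MᵀM·[a, b]ᵀ = Mᵀs reads: 5·a + 909·b = 2720;  909·a + 551227·b = 1653392.
(Σ1 = 5, Σt^3 = 909, Σt^3·t^3 = 551227, Σs = 2720, Σt^3·s = 1653392.)
Determinant 5·551227 − 909² = 1929854.
a = (2720·551227 − 909·1653392)/1929854 = -1797944/964927; b = (5·1653392 − 909·2720)/1929854 = 2897240/964927.
Residuals: -1077165/964927, 835476/964927, 675641/964927, -439285/964927, 5333/964927; SSR = 2598948/964927.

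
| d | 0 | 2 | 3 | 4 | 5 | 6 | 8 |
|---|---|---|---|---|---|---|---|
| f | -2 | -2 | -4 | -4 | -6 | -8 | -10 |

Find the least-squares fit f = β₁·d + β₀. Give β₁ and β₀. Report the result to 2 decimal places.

β₁ = -1.10, β₀ = -0.76

The normal equations are: 154·β₁ + 28·β₀ = -190;  28·β₁ + 7·β₀ = -36.
Δ = 154·7 − 28² = 294.
β₁ = ((-190)·7 − 28·(-36))/294 = -23/21; β₀ = (154·(-36) − 28·(-190))/294 = -16/21.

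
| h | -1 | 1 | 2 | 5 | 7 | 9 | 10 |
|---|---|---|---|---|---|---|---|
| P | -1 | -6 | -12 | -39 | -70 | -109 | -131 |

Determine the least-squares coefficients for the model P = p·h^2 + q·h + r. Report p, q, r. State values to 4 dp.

Entries of XᵀX: Σh^2·h^2 = 19605, Σh^2·h = 2205, Σh^2 = 261, Σh·h = 261, Σh = 33, Σ1 = 7.
Moment sums: Σh^2·P = -26389, Σh·P = -3005, ΣP = -368.
XᵀX·[p, q, r]ᵀ = XᵀP becomes [[19605, 2205, 261]; [2205, 261, 33]; [261, 33, 7]]·[p, q, r]ᵀ = [-26389, -3005, -368]ᵀ.
Solving the 3×3 system (Gaussian elimination) gives p = -6333/5908, q = -113711/53172, r = -11174/4431.

p = -1.0719, q = -2.1386, r = -2.5218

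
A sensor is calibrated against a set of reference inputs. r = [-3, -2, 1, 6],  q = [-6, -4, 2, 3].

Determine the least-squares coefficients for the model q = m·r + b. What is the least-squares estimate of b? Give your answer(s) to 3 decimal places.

b = -1.745

Forming XᵀX = [[50, 2]; [2, 4]] and Xᵀq = [46, -5]ᵀ gives XᵀX·[m, b]ᵀ = Xᵀq.
Δ = 50·4 − 2² = 196.
m = (46·4 − 2·(-5))/196 = 97/98; b = (50·(-5) − 2·46)/196 = -171/98.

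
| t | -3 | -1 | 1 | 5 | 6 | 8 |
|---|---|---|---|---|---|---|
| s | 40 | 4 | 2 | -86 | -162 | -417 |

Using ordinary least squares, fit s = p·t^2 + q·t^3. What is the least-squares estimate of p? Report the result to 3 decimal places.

p = 1.545

Normal-equation sums: Σt^2·t^2 = 6100, Σt^2·t^3 = 43426, Σt^3·t^3 = 325156.
For Xᵀs: Σt^2·s = -34304, Σt^3·s = -260328.
Determinant 6100·325156 − 43426² = 97634124.
p = ((-34304)·325156 − 43426·(-260328))/97634124 = 37713076/24408531; q = (6100·(-260328) − 43426·(-34304))/97634124 = -24578824/24408531.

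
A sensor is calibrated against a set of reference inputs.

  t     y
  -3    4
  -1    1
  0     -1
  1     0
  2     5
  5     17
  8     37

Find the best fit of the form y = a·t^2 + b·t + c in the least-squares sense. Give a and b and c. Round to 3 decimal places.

a = 0.513, b = 0.533, c = 0.466

With design matrix X, XᵀX = [[4820, 618, 104]; [618, 104, 12]; [104, 12, 7]] and Xᵀy = [2850, 378, 63]ᵀ.
Inverting the 3×3 Gram matrix, [a, b, c]ᵀ = [71679/139769, 74547/139769, 65181/139769]ᵀ.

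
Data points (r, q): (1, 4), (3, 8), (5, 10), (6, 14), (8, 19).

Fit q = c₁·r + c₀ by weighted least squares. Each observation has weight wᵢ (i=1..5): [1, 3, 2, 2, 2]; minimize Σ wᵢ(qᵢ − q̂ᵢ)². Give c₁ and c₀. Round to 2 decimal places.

c₁ = 2.12, c₀ = 1.24

AᵀWA·[c₁, c₀]ᵀ = AᵀWq reads: 278·c₁ + 48·c₀ = 648;  48·c₁ + 10·c₀ = 114.
(Σwᵢ·r·r = 278, Σwᵢ·r = 48, Σwᵢ·1 = 10, Σwᵢ·r·q = 648, Σwᵢ·q = 114.)
Eliminating c₀: 10·(row 1) − 48·(row 2) gives 476·c₁ = 10·648 − 48·114 = 1008, so c₁ = 36/17.
Then c₀ = (114 − 48·(36/17))/10 = 21/17.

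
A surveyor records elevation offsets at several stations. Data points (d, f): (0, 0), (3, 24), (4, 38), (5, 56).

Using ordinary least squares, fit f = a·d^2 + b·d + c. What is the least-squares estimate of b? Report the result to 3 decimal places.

XᵀX·[a, b, c]ᵀ = Xᵀf reads: 962·a + 216·b + 50·c = 2224;  216·a + 50·b + 12·c = 504;  50·a + 12·b + 4·c = 118.
(Σd^2·d^2 = 962, Σd^2·d = 216, Σd^2 = 50, Σd·d = 50, Σd = 12, Σ1 = 4, Σd^2·f = 2224, Σd·f = 504, Σf = 118.)
Row-reducing yields a = 293/181, b = 558/181, c = 3/181.

b = 3.083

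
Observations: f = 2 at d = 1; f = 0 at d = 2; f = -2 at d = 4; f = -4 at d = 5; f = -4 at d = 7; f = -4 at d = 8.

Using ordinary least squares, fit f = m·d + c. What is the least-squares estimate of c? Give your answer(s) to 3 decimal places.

c = 1.840

From the data, Σd·d = 159, Σd = 27, Σ1 = 6.
Moment sums: Σd·f = -86, Σf = -12.
So MᵀM·[m, c]ᵀ = Mᵀf: [[159, 27]; [27, 6]]·[m, c]ᵀ = [-86, -12]ᵀ.
det = 159·6 − 27² = 225.
m = ((-86)·6 − 27·(-12))/225 = -64/75; c = (159·(-12) − 27·(-86))/225 = 46/25.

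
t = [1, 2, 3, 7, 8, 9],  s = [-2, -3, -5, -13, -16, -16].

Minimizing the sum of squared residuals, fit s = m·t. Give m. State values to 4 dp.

Setting ∂/∂m … = 0 gives: 208·m = -386.
(Σt·t = 208, Σt·s = -386.)
Hence m = -386 / 208 ≈ -1.85577.

m = -1.8558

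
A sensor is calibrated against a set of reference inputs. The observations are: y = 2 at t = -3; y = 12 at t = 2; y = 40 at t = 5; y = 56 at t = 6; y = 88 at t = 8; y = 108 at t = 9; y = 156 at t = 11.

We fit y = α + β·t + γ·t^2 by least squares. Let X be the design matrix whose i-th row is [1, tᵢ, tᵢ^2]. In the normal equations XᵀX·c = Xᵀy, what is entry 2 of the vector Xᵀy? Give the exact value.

3946

Entry 2 ↔ basis t, so (Xᵀy)_{2} = Σᵢ (t)·yᵢ = (-3)·(2) + (2)·(12) + (5)·(40) + (6)·(56) + (8)·(88) + (9)·(108) + (11)·(156) = 3946.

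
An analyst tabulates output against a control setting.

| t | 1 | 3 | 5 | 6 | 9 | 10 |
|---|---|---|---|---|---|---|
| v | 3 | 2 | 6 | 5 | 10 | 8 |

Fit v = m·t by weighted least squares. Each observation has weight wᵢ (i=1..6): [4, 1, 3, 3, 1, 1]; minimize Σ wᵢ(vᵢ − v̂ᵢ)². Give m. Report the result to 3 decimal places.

m = 0.976

MᵀWM·[m]ᵀ = MᵀWv reads: 377·m = 368.
(Σwᵢ·t·t = 377, Σwᵢ·t·v = 368.)
m = 368/377 = 0.976127.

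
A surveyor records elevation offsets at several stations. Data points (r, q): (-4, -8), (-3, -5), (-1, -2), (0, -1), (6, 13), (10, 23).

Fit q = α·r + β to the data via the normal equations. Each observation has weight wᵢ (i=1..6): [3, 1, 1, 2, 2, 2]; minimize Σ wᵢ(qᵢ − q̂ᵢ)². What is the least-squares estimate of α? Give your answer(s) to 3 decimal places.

Sums needed: Σwᵢ·r·r = 330, Σwᵢ·r = 16, Σwᵢ·1 = 11.
For MᵀWq: Σwᵢ·r·q = 729, Σwᵢ·q = 39.
So MᵀWM·[α, β]ᵀ = MᵀWq: [[330, 16]; [16, 11]]·[α, β]ᵀ = [729, 39]ᵀ.
det = 330·11 − 16² = 3374.
α = (729·11 − 16·39)/3374 = 7395/3374; β = (330·39 − 16·729)/3374 = 603/1687.

α = 2.192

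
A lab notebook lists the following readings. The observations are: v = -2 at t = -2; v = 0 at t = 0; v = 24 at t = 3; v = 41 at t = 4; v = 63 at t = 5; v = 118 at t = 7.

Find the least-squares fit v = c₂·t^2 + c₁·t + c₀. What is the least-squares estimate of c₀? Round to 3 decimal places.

The normal system XᵀX·[c₂, c₁, c₀]ᵀ = Xᵀv is [[3379, 551, 103]; [551, 103, 17]; [103, 17, 6]]·[c₂, c₁, c₀]ᵀ = [8221, 1381, 244]ᵀ.
Solving the 3×3 system (Gaussian elimination) gives c₂ = 127103/63480, c₁ = 39535/12696, c₀ = -1163/460.

c₀ = -2.528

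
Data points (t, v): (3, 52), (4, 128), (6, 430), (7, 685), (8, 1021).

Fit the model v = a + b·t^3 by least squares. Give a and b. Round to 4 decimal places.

The normal equations are: 5·a + 1162·b = 2316;  1162·a + 431274·b = 860183.
(Σ1 = 5, Σt^3 = 1162, Σt^3·t^3 = 431274, Σv = 2316, Σt^3·v = 860183.)
det = 5·431274 − 1162² = 806126.
a = (2316·431274 − 1162·860183)/806126 = -351031/403063; b = (5·860183 − 1162·2316)/806126 = 1609723/806126.

a = -0.8709, b = 1.9969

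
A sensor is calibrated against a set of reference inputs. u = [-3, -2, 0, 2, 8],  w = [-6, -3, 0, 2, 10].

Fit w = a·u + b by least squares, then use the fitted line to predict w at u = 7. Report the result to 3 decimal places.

ŵ = 8.889

The normal system AᵀA·[a, b]ᵀ = Aᵀw is [[81, 5]; [5, 5]]·[a, b]ᵀ = [108, 3]ᵀ.
Δ = 81·5 − 5² = 380.
a = (108·5 − 5·3)/380 = 105/76; b = (81·3 − 5·108)/380 = -297/380.
At u = 7: ŵ = (105/76)·(7) + (-297/380)·(1) = 1689/190.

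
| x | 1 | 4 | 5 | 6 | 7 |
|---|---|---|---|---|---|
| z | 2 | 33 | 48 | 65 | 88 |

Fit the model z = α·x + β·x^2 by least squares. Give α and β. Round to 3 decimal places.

α = 1.992, β = 1.505

The normal equations are: 127·α + 749·β = 1380;  749·α + 4579·β = 8382.
(Σx·x = 127, Σx·x^2 = 749, Σx^2·x^2 = 4579, Σx·z = 1380, Σx^2·z = 8382.)
Determinant 127·4579 − 749² = 20532.
α = (1380·4579 − 749·8382)/20532 = 6817/3422; β = (127·8382 − 749·1380)/20532 = 5149/3422.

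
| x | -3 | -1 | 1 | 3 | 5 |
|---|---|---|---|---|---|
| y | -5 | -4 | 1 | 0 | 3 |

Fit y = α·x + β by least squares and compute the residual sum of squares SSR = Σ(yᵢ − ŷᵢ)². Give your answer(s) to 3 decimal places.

MᵀM·[α, β]ᵀ = Mᵀy reads: 45·α + 5·β = 35;  5·α + 5·β = -5.
(Σx·x = 45, Σx = 5, Σ1 = 5, Σx·y = 35, Σy = -5.)
Δ = 45·5 − 5² = 200.
α = (35·5 − 5·(-5))/200 = 1; β = (45·(-5) − 5·35)/200 = -2.
Residuals: 0, -1, 2, -1, 0; SSR = 6.

SSR = 6.000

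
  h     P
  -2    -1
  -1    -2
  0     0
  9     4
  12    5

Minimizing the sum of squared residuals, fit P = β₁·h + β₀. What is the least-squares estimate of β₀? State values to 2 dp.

MᵀM·[β₁, β₀]ᵀ = MᵀP reads: 230·β₁ + 18·β₀ = 100;  18·β₁ + 5·β₀ = 6.
Determinant 230·5 − 18² = 826.
β₁ = (100·5 − 18·6)/826 = 28/59; β₀ = (230·6 − 18·100)/826 = -30/59.

β₀ = -0.51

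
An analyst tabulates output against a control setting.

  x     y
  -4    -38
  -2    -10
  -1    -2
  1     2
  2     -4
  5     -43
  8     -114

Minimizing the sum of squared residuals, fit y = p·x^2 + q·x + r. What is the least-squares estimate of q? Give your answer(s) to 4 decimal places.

q = 1.5939

Normal-equation sums: Σx^2·x^2 = 5011, Σx^2·x = 573, Σx^2 = 115, Σx·x = 115, Σx = 9, Σ1 = 7.
Right-hand side: Σx^2·y = -9035, Σx·y = -959, Σy = -209.
Normal equations: [[5011, 573, 115]; [573, 115, 9]; [115, 9, 7]]·[p, q, r]ᵀ = [-9035, -959, -209]ᵀ.
Solving the 3×3 system (Gaussian elimination) gives p = -83381/41454, q = 11012/6909, r = 47183/41454.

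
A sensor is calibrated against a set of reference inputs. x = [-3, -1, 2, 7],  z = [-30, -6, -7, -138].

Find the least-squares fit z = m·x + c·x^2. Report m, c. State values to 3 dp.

Setting ∂/∂m … = 0 gives: 63·m + 323·c = -884;  323·m + 2499·c = -7066.
(Σx·x = 63, Σx·x^2 = 323, Σx^2·x^2 = 2499, Σx·z = -884, Σx^2·z = -7066.)
det = 63·2499 − 323² = 53108.
m = ((-884)·2499 − 323·(-7066))/53108 = 2153/1562; c = (63·(-7066) − 323·(-884))/53108 = -79813/26554.

m = 1.378, c = -3.006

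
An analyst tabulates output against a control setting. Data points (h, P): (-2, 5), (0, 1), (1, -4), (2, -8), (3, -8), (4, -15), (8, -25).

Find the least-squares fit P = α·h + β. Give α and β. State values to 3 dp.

α = -3.102, β = -0.623

Forming XᵀX = [[98, 16]; [16, 7]] and XᵀP = [-314, -54]ᵀ gives XᵀX·[α, β]ᵀ = XᵀP.
det = 98·7 − 16² = 430.
α = ((-314)·7 − 16·(-54))/430 = -667/215; β = (98·(-54) − 16·(-314))/430 = -134/215.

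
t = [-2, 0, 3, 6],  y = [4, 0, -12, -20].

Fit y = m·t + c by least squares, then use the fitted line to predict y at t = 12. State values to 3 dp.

AᵀA·[m, c]ᵀ = Aᵀy reads: 49·m + 7·c = -164;  7·m + 4·c = -28.
det = 49·4 − 7² = 147.
m = ((-164)·4 − 7·(-28))/147 = -460/147; c = (49·(-28) − 7·(-164))/147 = -32/21.
At t = 12: ŷ = (-460/147)·(12) + (-32/21)·(1) = -5744/147.

ŷ = -39.075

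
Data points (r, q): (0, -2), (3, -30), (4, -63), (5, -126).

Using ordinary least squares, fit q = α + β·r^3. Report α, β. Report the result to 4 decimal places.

Forming AᵀA = [[4, 216]; [216, 20450]] and Aᵀq = [-221, -20592]ᵀ gives AᵀA·[α, β]ᵀ = Aᵀq.
Eliminating β: 20450·(row 1) − 216·(row 2) gives 35144·α = 20450·(-221) − 216·(-20592) = -71578, so α = -35789/17572.
Then β = ((-20592) − 216·(-35789/17572))/20450 = -4329/4393.

α = -2.0367, β = -0.9854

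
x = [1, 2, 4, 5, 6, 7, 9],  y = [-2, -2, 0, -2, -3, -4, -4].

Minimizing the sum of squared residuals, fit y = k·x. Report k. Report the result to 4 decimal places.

Normal-equation sums: Σx·x = 212.
Moment sums: Σx·y = -98.
So MᵀM·[k]ᵀ = Mᵀy: [[212]]·[k]ᵀ = [-98]ᵀ.
Hence k = -98 / 212 ≈ -0.462264.

k = -0.4623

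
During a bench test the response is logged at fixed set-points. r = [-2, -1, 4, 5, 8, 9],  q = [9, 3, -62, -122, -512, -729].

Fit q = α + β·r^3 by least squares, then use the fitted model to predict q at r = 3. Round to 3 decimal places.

The normal equations are: 6·α + 1421·β = -1413;  1421·α + 813371·β = -812878.
Δ = 6·813371 − 1421² = 2860985.
α = ((-1413)·813371 − 1421·(-812878))/2860985 = 1161283/572197; β = (6·(-812878) − 1421·(-1413))/2860985 = -573879/572197.
At r = 3: q̂ = (1161283/572197)·(1) + (-573879/572197)·(27) = -14333450/572197.

q̂ = -25.050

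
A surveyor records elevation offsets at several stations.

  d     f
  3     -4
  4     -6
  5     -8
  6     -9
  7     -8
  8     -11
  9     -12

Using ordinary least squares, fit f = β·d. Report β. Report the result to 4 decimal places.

β = -1.3643

From the data, Σd·d = 280.
For Mᵀf: Σd·f = -382.
So MᵀM·[β]ᵀ = Mᵀf: [[280]]·[β]ᵀ = [-382]ᵀ.
β = (-382)/280 = -1.36429.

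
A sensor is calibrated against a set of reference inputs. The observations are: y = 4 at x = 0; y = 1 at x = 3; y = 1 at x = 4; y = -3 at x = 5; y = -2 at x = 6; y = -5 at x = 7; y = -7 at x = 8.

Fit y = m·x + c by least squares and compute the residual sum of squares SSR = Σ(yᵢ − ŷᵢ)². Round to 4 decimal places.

The normal system AᵀA·[m, c]ᵀ = Aᵀy is [[199, 33]; [33, 7]]·[m, c]ᵀ = [-111, -11]ᵀ.
det = 199·7 − 33² = 304.
m = ((-111)·7 − 33·(-11))/304 = -207/152; c = (199·(-11) − 33·(-111))/304 = 737/152.
Residuals: -129/152, 9/38, 243/152, -79/76, 201/152, -6/19, -145/152; SSR = 545/76.

SSR = 7.1711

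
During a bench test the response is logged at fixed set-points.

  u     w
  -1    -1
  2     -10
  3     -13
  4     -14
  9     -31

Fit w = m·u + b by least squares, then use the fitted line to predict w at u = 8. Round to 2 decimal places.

ŵ = -27.50

MᵀM·[m, b]ᵀ = Mᵀw reads: 111·m + 17·b = -393;  17·m + 5·b = -69.
Eliminating b: 5·(row 1) − 17·(row 2) gives 266·m = 5·(-393) − 17·(-69) = -792, so m = -396/133.
Then b = ((-69) − 17·(-396/133))/5 = -489/133.
At u = 8: ŵ = (-396/133)·(8) + (-489/133)·(1) = -3657/133.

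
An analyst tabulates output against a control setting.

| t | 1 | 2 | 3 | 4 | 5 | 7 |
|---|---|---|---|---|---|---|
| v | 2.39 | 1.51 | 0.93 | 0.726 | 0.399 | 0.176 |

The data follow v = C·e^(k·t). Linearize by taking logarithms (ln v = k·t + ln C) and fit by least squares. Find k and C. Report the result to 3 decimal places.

Linearized form: ln v = k·t + ln C. From the 6 transformed points,
Σt = 22.0000, Σ(t)² = 104.0000, Σln v = -1.7654, Σt·ln v = -16.5579.
Equations: 104.0000·k + 22.0000·ln C = -16.5579;  22.0000·k + 6·ln C = -1.7654.
Δ = 104.0000·6 − (22.0000)² = 140.0000; k = (-16.5579·6 − 22.0000·-1.7654)/140.0000 = -0.43220, ln C = (104.0000·-1.7654 − 22.0000·-16.5579)/140.0000 = 1.29049, so C = exp(1.29049) = 3.63455.

k = -0.432, C = 3.635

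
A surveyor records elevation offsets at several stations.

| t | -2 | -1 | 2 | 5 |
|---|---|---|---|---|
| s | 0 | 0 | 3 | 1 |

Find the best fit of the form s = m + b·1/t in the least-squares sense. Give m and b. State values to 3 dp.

The normal equations are: 4·m + (-4/5)·b = 4;  (-4/5)·m + (77/50)·b = 17/10.
Δ = 4·(77/50) − (-4/5)² = 138/25.
m = (4·(77/50) − (-4/5)·(17/10))/(138/25) = 94/69; b = (4·(17/10) − (-4/5)·4)/(138/25) = 125/69.

m = 1.362, b = 1.812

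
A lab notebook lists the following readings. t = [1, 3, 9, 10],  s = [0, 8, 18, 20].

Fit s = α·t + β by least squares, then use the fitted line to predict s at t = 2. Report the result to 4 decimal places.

The normal system MᵀM·[α, β]ᵀ = Mᵀs is [[191, 23]; [23, 4]]·[α, β]ᵀ = [386, 46]ᵀ.
det = 191·4 − 23² = 235.
α = (386·4 − 23·46)/235 = 486/235; β = (191·46 − 23·386)/235 = -92/235.
At t = 2: ŝ = (486/235)·(2) + (-92/235)·(1) = 176/47.

ŝ = 3.7447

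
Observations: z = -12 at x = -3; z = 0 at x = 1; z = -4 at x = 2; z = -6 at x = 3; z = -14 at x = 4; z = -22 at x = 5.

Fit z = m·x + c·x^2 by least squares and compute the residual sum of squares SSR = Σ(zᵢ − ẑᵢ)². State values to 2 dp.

SSR = 3.36

With design matrix A, AᵀA = [[64, 198]; [198, 1060]] and Aᵀz = [-156, -952]ᵀ.
det = 64·1060 − 198² = 28636.
m = ((-156)·1060 − 198·(-952))/28636 = 5784/7159; c = (64·(-952) − 198·(-156))/28636 = -7510/7159.
Residuals: -966/7159, 1726/7159, -10164/7159, 7284/7159, -3202/7159, 1332/7159; SSR = 24068/7159.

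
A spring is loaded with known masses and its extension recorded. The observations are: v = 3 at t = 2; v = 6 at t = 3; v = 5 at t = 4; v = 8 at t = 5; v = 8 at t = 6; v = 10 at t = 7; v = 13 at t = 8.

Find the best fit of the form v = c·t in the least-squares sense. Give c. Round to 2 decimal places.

c = 1.51

The normal equations are: 203·c = 306.
Hence c = 306 / 203 ≈ 1.50739.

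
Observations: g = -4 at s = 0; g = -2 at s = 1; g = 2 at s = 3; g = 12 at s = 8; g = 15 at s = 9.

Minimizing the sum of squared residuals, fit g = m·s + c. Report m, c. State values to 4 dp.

The normal system XᵀX·[m, c]ᵀ = Xᵀg is [[155, 21]; [21, 5]]·[m, c]ᵀ = [235, 23]ᵀ.
Eliminating c: 5·(row 1) − 21·(row 2) gives 334·m = 5·235 − 21·23 = 692, so m = 346/167.
Then c = (23 − 21·(346/167))/5 = -685/167.

m = 2.0719, c = -4.1018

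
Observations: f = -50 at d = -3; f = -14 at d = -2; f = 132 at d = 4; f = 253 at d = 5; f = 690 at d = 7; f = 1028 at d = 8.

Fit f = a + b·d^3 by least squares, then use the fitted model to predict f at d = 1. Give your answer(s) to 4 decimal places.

Setting ∂/∂a … = 0 gives: 6·a + 1009·b = 2039;  1009·a + 400307·b = 804541.
det = 6·400307 − 1009² = 1383761.
a = (2039·400307 − 1009·804541)/1383761 = 4444104/1383761; b = (6·804541 − 1009·2039)/1383761 = 2769895/1383761.
At d = 1: f̂ = (4444104/1383761)·(1) + (2769895/1383761)·(1) = 7213999/1383761.

f̂ = 5.2133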